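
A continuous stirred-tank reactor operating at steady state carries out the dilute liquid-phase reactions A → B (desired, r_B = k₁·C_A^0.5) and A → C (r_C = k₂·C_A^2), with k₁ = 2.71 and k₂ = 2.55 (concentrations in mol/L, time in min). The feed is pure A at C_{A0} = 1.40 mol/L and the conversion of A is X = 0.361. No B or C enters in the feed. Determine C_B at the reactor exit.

0.281 mol/L

Exit C_A = C_{A0}(1−X) = 1.40×0.639 = 0.8946 mol/L.
Rates in a CSTR are evaluated at the outlet concentration: r_B = 2.71×0.8946^0.5 = 2.563, r_C = 2.55×0.8946^2 = 2.041.
Fraction of consumed A going to B: r_B/(r_B+r_C) = 0.5567.
C_B = 0.5567·C_{A0}·X = 0.5567×1.40×0.361 = 0.281 mol/L.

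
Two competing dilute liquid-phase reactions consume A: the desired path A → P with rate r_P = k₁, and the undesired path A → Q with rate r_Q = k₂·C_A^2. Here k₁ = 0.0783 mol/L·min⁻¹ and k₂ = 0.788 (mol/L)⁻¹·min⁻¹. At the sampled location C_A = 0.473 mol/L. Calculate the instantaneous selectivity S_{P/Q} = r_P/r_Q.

0.444

S_{P/Q} = r_P/r_Q = (k₁)/(k₂·C_A^2) = (k₁/k₂)·C_A^-2.
= (0.0783) / (0.788×0.4730^2) = 0.07830/0.1763 = 0.444.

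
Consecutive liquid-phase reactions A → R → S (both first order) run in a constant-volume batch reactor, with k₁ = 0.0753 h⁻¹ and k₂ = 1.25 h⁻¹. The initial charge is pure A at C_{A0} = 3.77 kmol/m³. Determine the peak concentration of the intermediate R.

At the optimum, C_{R,max}/C_{A0} = (k₁/k₂)^[k₂/(k₂−k₁)].
= (0.0753/1.25)^(1.25/(1.25−0.0753)) = (0.06024)^(1.064) = 0.05031.
C_{R,max} = 0.05031×3.77 = 0.190 kmol/m³.

0.190 kmol/m³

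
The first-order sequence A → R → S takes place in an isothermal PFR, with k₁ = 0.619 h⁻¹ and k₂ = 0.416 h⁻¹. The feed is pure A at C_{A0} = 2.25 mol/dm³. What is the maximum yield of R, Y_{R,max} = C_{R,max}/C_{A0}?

Evaluating C_R at τ_opt = ln(k₂/k₁)/(k₂−k₁) gives C_{R,max}/C_{A0} = (k₁/k₂)^[k₂/(k₂−k₁)].
= (0.619/0.416)^(0.416/(0.416−0.619)) = (1.488)^(-2.049) = 0.4429.

0.443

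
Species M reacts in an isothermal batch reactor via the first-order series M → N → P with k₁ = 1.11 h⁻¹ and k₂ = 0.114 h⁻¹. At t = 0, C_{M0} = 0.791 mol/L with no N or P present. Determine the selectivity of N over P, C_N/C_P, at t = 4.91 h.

Solving the coupled first-order balances gives C_N(t) = [k₁/(k₂−k₁)]·C_{M0}·(e^(−k₁t) − e^(−k₂t)).
e^(−k₁t) = e^(−1.11×4.91) = e^(−5.450) = 0.004296; e^(−k₂t) = e^(−0.5597) = 0.5714.
C_N = 1.11×0.791/(0.114−1.11) × (0.004296−0.5714) = (-0.8815)×(-0.5671) = 0.4999 mol/L.
C_M = C_{M0}e^(−k₁t) = 0.003398 mol/L, so C_P = C_{M0}−C_M−C_N = 0.2877 mol/L; C_N/C_P = 1.74.

1.74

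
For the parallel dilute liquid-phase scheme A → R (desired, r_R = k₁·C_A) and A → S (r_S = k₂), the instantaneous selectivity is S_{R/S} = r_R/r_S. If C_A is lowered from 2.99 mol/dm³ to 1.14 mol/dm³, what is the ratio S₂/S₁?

S_{R/S} = (k₁/k₂)·C_A, so S₂/S₁ = (C_{A,2}/C_{A,1}).
= 1.14/2.99 = 0.381.
Selectivity toward R falls as C_A falls — high-concentration operation is favoured.

0.381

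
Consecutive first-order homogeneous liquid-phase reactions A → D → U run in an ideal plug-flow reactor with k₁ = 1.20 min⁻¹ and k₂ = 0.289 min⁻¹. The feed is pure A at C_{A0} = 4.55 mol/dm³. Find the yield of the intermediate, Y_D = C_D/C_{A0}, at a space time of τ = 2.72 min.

The intermediate concentration in a first-order A→B→C sequence is C_D = k₁C_{A0}(e^(−k₁τ) − e^(−k₂τ))/(k₂−k₁).
e^(−k₁τ) = e^(−1.20×2.72) = e^(−3.264) = 0.03824; e^(−k₂τ) = e^(−0.7861) = 0.4556.
C_D = 1.20×4.55/(0.289−1.20) × (0.03824−0.4556) = (-5.993)×(-0.4174) = 2.502 mol/dm³.
Y_D = C_D/C_{A0} = 2.502/4.55 = 0.550.

0.550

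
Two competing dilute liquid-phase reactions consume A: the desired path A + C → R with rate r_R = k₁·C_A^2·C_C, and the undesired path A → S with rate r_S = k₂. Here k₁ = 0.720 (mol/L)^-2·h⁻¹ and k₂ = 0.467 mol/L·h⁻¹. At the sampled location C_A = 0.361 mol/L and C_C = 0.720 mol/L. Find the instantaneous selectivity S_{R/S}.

0.145

S_{R/S} = r_R/r_S = (k₁·C_A^2·C_C)/(k₂) = (k₁/k₂)·C_A^2·C_C.
= (0.720×0.3610^2×0.7200) / (0.467) = 0.06756/0.4670 = 0.145.
Since the desired path is higher order in A, keeping C_A high (PFR or concentrated feed) favours R.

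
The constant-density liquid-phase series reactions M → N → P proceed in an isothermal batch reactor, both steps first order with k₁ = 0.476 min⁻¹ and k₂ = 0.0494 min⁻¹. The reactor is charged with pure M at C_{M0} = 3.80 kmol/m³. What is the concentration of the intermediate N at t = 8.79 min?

2.68 kmol/m³

The intermediate concentration in a first-order A→B→C sequence is C_N = k₁C_{M0}(e^(−k₁t) − e^(−k₂t))/(k₂−k₁).
e^(−k₁t) = e^(−0.476×8.79) = e^(−4.184) = 0.01524; e^(−k₂t) = e^(−0.4342) = 0.6478.
C_N = 0.476×3.80/(0.0494−0.476) × (0.01524−0.6478) = (-4.240)×(-0.6325) = 2.682 kmol/m³.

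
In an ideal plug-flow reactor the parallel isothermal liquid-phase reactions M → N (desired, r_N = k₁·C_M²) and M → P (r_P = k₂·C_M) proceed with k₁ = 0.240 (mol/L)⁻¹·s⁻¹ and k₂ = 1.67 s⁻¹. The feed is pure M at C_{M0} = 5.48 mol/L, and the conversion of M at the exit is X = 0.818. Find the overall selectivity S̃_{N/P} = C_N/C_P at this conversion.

C_M = C_{M0}(1−X) = 0.9974 mol/L.
Along a PFR/batch, dC_P/dC_M = −r_P/(r_N+r_P) = −k₂/(k₂+k₁·C_M).
Integrating from C_{M0} to C_M: C_P = (1.67/0.240)·ln[(1.67+0.240·5.48)/(1.67+0.240·0.997)] = 6.958·ln(2.985/1.909) = 3.110 mol/L.
Then C_N = (C_{M0}−C_M) − C_P = 4.483 − 3.110 = 1.373 mol/L.
S̃_{N/P} = C_N/C_P = 1.373/3.110 = 0.442.

0.442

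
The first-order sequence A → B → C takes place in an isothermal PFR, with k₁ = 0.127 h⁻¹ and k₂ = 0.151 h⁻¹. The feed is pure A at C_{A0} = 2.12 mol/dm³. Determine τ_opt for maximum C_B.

The intermediate peaks when r₁ = r₂, i.e. k₁e^(−k₁τ) = k₂e^(−k₂τ), giving τ_opt = ln(k₂/k₁)/(k₂−k₁).
= ln(0.151/0.127)/(0.151−0.127) = ln(1.189)/0.02400 = 0.1731/0.02400 = 7.21 h.

7.21 h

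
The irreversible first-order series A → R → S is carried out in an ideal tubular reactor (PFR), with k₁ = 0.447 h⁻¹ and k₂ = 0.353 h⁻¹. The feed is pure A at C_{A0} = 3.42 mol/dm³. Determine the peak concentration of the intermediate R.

1.41 mol/dm³

For a first-order series the maximum intermediate yield is C_{R,max}/C_{A0} = (k₁/k₂)^[k₂/(k₂−k₁)].
= (0.447/0.353)^(0.353/(0.353−0.447)) = (1.266)^(-3.755) = 0.4121.
C_{R,max} = 0.4121×3.42 = 1.41 mol/dm³.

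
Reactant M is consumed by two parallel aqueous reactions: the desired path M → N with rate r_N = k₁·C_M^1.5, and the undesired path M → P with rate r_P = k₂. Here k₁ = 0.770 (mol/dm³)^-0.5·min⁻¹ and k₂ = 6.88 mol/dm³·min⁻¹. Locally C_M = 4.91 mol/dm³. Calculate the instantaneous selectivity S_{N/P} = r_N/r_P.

1.22

S_{N/P} = r_N/r_P = (k₁·C_M^1.5)/(k₂) = (k₁/k₂)·C_M^1.5.
= (0.770×4.910^1.5) / (6.88) = 8.377/6.880 = 1.22.
Since the desired path is higher order in M, keeping C_M high (PFR or concentrated feed) favours N.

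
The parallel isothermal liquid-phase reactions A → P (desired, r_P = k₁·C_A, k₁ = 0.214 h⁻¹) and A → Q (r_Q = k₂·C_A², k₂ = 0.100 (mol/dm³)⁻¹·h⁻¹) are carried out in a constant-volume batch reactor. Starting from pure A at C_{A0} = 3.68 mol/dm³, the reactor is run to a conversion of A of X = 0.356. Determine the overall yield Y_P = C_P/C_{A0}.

C_A = C_{A0}(1−X) = 2.370 mol/dm³.
Along a PFR/batch, dC_P/dC_A = −r_P/(r_P+r_Q) = −k₁/(k₁+k₂·C_A).
Integrating from C_{A0} to C_A: C_P = (0.214/0.100)·ln[(0.214+0.100·3.68)/(0.214+0.100·2.37)] = 2.140·ln(0.5820/0.4510) = 0.5457 mol/dm³.
Y_P = C_P/C_{A0} = 0.5457/3.68 = 0.148.

0.148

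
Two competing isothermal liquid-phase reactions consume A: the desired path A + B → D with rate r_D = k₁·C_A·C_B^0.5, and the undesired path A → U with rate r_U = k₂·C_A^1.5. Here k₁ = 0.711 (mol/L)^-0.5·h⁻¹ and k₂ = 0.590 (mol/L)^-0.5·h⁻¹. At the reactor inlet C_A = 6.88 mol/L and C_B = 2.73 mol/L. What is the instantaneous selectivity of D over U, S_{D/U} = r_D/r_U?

S_{D/U} = r_D/r_U = (k₁·C_A·C_B^0.5)/(k₂·C_A^1.5) = (k₁/k₂)·C_A^-0.5·C_B^0.5.
= (0.711×6.880×2.730^0.5) / (0.590×6.880^1.5) = 8.082/10.65 = 0.759.

0.759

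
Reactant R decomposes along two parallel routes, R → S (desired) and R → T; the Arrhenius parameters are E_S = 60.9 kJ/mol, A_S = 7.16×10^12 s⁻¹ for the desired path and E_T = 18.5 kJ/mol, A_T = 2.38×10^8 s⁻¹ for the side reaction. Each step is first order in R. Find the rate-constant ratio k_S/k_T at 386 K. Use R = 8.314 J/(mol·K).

k_S/k_T = (A_S/A_T)·exp[−(E_S−E_T)/(RT)] = (A_S/A_T)·exp[(E_T−E_S)/(RT)].
(E_T−E_S)/(RT) = (18.5−60.9)×10³/(8.314×386) = -42400/3209 = -13.21.
k_S/k_T = (7.16×10^12/2.38×10^8)·exp(-13.21) = 30084 × 1.829×10^-6 = 0.0550.

0.0550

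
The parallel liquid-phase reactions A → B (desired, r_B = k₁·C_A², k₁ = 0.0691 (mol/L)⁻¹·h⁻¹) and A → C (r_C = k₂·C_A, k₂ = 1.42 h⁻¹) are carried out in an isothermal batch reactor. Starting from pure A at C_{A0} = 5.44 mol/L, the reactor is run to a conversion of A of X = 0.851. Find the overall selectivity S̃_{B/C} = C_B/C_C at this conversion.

0.148

C_A = C_{A0}(1−X) = 0.8106 mol/L.
Along a PFR/batch, dC_C/dC_A = −r_C/(r_B+r_C) = −k₂/(k₂+k₁·C_A).
Integrating from C_{A0} to C_A: C_C = (1.42/0.0691)·ln[(1.42+0.0691·5.44)/(1.42+0.0691·0.811)] = 20.55·ln(1.796/1.476) = 4.031 mol/L.
Then C_B = (C_{A0}−C_A) − C_C = 4.629 − 4.031 = 0.5982 mol/L.
S̃_{B/C} = C_B/C_C = 0.5982/4.031 = 0.148.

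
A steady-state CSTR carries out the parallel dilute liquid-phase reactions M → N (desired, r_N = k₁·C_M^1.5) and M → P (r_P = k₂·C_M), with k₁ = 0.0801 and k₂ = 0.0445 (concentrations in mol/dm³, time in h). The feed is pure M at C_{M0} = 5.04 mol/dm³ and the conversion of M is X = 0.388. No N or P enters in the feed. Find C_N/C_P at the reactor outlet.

3.16

Exit C_M = C_{M0}(1−X) = 5.04×0.612 = 3.084 mol/dm³.
In a CSTR the entire volume is at exit conditions, so r_N = 0.0801×3.084^1.5 = 0.4339 and r_P = 0.0445×3.084 = 0.1373.
Overall selectivity = C_N/C_P = r_Nτ/(r_Pτ) = r_N/r_P = 3.16.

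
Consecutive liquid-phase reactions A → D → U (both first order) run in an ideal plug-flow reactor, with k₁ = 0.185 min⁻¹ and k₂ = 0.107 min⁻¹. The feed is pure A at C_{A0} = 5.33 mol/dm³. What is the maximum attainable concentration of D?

At the optimum, C_{D,max}/C_{A0} = (k₁/k₂)^[k₂/(k₂−k₁)].
= (0.185/0.107)^(0.107/(0.107−0.185)) = (1.729)^(-1.372) = 0.4718.
C_{D,max} = 0.4718×5.33 = 2.51 mol/dm³.

2.51 mol/dm³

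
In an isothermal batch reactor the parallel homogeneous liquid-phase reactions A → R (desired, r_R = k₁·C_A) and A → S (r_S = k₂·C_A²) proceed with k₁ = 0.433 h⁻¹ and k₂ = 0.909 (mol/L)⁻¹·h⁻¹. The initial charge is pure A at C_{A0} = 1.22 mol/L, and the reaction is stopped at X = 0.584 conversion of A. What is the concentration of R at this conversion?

0.259 mol/L

C_A = C_{A0}(1−X) = 0.5075 mol/L.
Along a PFR/batch, dC_R/dC_A = −r_R/(r_R+r_S) = −k₁/(k₁+k₂·C_A).
Integrating from C_{A0} to C_A: C_R = (0.433/0.909)·ln[(0.433+0.909·1.22)/(0.433+0.909·0.508)] = 0.4763·ln(1.542/0.8943) = 0.2595 mol/L.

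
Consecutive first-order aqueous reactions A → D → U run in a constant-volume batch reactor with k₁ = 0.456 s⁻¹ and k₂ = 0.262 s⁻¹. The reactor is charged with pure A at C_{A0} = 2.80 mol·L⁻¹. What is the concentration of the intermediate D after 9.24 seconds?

0.487 mol·L⁻¹

For first-order series with pure A initially, C_D(t) = k₁C_{A0}/(k₂−k₁)·(e^(−k₁t) − e^(−k₂t)).
e^(−k₁t) = e^(−0.456×9.24) = e^(−4.213) = 0.01480; e^(−k₂t) = e^(−2.421) = 0.08884.
C_D = 0.456×2.80/(0.262−0.456) × (0.01480−0.08884) = (-6.581)×(-0.07405) = 0.4873 mol·L⁻¹.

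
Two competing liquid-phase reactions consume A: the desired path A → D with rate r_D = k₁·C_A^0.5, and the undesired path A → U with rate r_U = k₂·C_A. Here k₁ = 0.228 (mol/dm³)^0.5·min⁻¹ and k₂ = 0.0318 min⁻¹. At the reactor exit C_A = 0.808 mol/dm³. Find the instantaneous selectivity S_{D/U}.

S_{D/U} = r_D/r_U = (k₁·C_A^0.5)/(k₂·C_A) = (k₁/k₂)·C_A^-0.5.
= (0.228×0.8080^0.5) / (0.0318×0.8080) = 0.2049/0.02569 = 7.98.
The undesired path is higher order in A, so low C_A (CSTR or dilute feed) favours D.

7.98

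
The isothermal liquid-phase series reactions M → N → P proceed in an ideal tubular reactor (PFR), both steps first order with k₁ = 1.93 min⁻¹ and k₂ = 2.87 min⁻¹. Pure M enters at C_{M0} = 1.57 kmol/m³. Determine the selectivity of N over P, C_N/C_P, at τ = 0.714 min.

For first-order series with pure M initially, C_N(τ) = k₁C_{M0}/(k₂−k₁)·(e^(−k₁τ) − e^(−k₂τ)).
e^(−k₁τ) = e^(−1.93×0.714) = e^(−1.378) = 0.2521; e^(−k₂τ) = e^(−2.049) = 0.1288.
C_N = 1.93×1.57/(2.87−1.93) × (0.2521−0.1288) = 3.224×0.1232 = 0.3973 kmol/m³.
C_M = C_{M0}e^(−k₁τ) = 0.3958 kmol/m³, so C_P = C_{M0}−C_M−C_N = 0.7770 kmol/m³; C_N/C_P = 0.511.

0.511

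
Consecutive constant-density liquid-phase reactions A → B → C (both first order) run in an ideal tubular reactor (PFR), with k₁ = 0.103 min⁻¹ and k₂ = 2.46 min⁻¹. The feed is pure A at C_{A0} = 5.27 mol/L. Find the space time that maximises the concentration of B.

1.35 min

For first-order series the maximum of C_B occurs at τ_opt = ln(k₂/k₁)/(k₂−k₁).
= ln(2.46/0.103)/(2.46−0.103) = ln(23.88)/2.357 = 3.173/2.357 = 1.35 min.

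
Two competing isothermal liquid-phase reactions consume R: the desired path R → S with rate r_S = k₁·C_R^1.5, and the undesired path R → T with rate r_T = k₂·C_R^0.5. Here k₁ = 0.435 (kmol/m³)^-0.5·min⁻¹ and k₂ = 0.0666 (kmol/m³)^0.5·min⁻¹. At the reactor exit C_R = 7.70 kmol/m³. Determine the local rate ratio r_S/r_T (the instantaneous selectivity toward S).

S_{S/T} = r_S/r_T = (k₁·C_R^1.5)/(k₂·C_R^0.5) = (k₁/k₂)·C_R.
= (0.435×7.700^1.5) / (0.0666×7.700^0.5) = 9.294/0.1848 = 50.3.
Since the desired path is higher order in R, keeping C_R high (PFR or concentrated feed) favours S.

50.3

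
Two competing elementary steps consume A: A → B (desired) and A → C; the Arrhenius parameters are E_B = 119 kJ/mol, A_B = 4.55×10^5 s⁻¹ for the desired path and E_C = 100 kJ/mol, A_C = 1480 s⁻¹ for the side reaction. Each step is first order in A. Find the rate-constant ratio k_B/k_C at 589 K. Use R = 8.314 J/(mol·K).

Since both paths have the same order in A, the concentration cancels and S_{B/C} = k_B/k_C = (A_B/A_C)·exp[(E_C−E_B)/(RT)].
(E_C−E_B)/(RT) = (100−119)×10³/(8.314×589) = -19000/4897 = -3.880.
k_B/k_C = (4.55×10^5/1480)·exp(-3.880) = 307.4 × 0.02065 = 6.35.
Since E_B > E_C, raising the temperature improves selectivity toward B.

6.35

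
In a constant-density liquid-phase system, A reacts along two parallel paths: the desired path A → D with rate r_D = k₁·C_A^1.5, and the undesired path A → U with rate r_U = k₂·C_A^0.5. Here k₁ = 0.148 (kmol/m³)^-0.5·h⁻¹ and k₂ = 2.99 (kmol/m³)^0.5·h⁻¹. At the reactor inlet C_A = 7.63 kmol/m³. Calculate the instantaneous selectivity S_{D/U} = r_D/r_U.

0.378

S_{D/U} = r_D/r_U = (k₁·C_A^1.5)/(k₂·C_A^0.5) = (k₁/k₂)·C_A.
= (0.148×7.630^1.5) / (2.99×7.630^0.5) = 3.119/8.259 = 0.378.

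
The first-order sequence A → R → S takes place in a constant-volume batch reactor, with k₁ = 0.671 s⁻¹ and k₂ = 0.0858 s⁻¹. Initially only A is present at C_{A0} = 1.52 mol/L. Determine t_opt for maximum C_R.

Setting dC_R/dt = 0 gives t_opt = ln(k₂/k₁)/(k₂−k₁).
= ln(0.0858/0.671)/(0.0858−0.671) = ln(0.1279)/-0.5852 = -2.057/-0.5852 = 3.51 s.

3.51 s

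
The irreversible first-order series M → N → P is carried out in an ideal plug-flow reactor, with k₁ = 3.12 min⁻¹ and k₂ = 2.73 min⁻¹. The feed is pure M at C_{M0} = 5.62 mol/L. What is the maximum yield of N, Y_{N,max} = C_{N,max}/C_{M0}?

0.393

Evaluating C_N at τ_opt = ln(k₂/k₁)/(k₂−k₁) gives C_{N,max}/C_{M0} = (k₁/k₂)^[k₂/(k₂−k₁)].
= (3.12/2.73)^(2.73/(2.73−3.12)) = (1.143)^(-7.000) = 0.3927.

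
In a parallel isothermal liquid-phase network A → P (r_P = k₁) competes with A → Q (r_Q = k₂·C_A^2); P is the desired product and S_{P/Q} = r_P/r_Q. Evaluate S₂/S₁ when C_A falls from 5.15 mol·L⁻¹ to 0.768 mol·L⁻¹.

S_{P/Q} = (k₁/k₂)·C_A^-2, so S₂/S₁ = (C_{A,2}/C_{A,1})^-2.
= (0.768/5.15)^(-2) = (0.1491)^(-2) = 45.0.
Selectivity toward P rises as C_A falls — low-concentration operation is favoured.

45.0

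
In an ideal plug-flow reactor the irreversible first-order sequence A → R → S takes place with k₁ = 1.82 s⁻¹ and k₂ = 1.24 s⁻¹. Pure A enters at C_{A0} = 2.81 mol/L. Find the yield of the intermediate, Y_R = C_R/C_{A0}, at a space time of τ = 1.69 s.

The intermediate concentration in a first-order A→B→C sequence is C_R = k₁C_{A0}(e^(−k₁τ) − e^(−k₂τ))/(k₂−k₁).
e^(−k₁τ) = e^(−1.82×1.69) = e^(−3.076) = 0.04615; e^(−k₂τ) = e^(−2.096) = 0.1230.
C_R = 1.82×2.81/(1.24−1.82) × (0.04615−0.1230) = (-8.818)×(-0.07684) = 0.6776 mol/L.
Y_R = C_R/C_{A0} = 0.6776/2.81 = 0.241.

0.241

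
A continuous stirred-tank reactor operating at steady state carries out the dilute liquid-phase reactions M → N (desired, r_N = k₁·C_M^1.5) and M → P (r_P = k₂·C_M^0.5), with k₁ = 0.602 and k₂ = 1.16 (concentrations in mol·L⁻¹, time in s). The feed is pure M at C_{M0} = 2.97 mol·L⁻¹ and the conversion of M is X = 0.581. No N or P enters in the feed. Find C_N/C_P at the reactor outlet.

Exit C_M = C_{M0}(1−X) = 2.97×0.419 = 1.244 mol·L⁻¹.
Rates in a CSTR are evaluated at the outlet concentration: r_N = 0.602×1.244^1.5 = 0.8357, r_P = 1.16×1.244^0.5 = 1.294.
Overall selectivity = C_N/C_P = r_Nτ/(r_Pτ) = r_N/r_P = 0.646.

0.646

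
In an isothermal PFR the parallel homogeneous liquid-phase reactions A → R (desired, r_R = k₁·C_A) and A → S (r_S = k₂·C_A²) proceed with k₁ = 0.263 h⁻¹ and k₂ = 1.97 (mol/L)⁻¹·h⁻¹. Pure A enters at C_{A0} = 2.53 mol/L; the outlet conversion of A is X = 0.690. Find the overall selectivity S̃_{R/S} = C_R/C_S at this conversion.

C_A = C_{A0}(1−X) = 0.7843 mol/L.
Along a PFR/batch, dC_R/dC_A = −r_R/(r_R+r_S) = −k₁/(k₁+k₂·C_A).
Integrating from C_{A0} to C_A: C_R = (0.263/1.97)·ln[(0.263+1.97·2.53)/(0.263+1.97·0.784)] = 0.1335·ln(5.247/1.808) = 0.1422 mol/L.
C_S = (C_{A0}−C_A)−C_R = 1.603 mol/L; S̃_{R/S} = 0.1422/1.603 = 0.0887.

0.0887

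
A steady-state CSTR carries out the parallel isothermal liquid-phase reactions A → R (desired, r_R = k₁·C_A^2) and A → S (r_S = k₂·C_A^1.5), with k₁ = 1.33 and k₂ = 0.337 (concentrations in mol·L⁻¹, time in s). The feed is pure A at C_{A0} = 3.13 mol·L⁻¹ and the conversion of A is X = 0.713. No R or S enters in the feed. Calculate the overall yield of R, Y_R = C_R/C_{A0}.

Exit C_A = C_{A0}(1−X) = 3.13×0.287 = 0.8983 mol·L⁻¹.
A CSTR operates uniformly at the exit composition, giving r_R = 1.073 and r_S = 0.2869 (each k·C_A^n at C_A = 0.8983).
Fraction of consumed A going to R: r_R/(r_R+r_S) = 0.7891.
C_R = 0.7891·C_{A0}·X = 0.7891×3.13×0.713 = 1.76 mol·L⁻¹; Y_R = C_R/C_{A0} = 0.563.

0.563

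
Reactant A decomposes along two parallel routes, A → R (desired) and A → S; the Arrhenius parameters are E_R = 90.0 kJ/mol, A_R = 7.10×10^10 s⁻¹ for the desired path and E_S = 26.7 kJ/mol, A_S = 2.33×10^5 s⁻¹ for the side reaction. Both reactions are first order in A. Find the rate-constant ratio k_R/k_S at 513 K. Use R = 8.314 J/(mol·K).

0.109

With equal orders, S_{R/S} = k_R/k_S = (A_R/A_S)·exp[(E_S−E_R)/(RT)].
(E_S−E_R)/(RT) = (26.7−90.0)×10³/(8.314×513) = -63300/4265 = -14.84.
k_R/k_S = (7.10×10^10/2.33×10^5)·exp(-14.84) = 3.047×10^5 × 3.585×10^-7 = 0.109.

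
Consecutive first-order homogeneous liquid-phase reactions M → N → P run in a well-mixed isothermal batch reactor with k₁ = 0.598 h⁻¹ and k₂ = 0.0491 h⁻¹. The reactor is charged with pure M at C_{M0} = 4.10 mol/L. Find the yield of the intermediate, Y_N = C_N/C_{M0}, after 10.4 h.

0.652

For first-order series with pure M initially, C_N(t) = k₁C_{M0}/(k₂−k₁)·(e^(−k₁t) − e^(−k₂t)).
e^(−k₁t) = e^(−0.598×10.4) = e^(−6.219) = 0.001991; e^(−k₂t) = e^(−0.5106) = 0.6001.
C_N = 0.598×4.10/(0.0491−0.598) × (0.001991−0.6001) = (-4.467)×(-0.5981) = 2.672 mol/L.
Y_N = C_N/C_{M0} = 2.672/4.10 = 0.652.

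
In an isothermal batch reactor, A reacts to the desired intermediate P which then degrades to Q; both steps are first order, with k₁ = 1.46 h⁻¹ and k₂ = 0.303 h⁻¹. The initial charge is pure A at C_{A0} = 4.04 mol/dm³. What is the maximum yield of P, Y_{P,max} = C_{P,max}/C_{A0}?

0.662

Evaluating C_P at t_opt = ln(k₂/k₁)/(k₂−k₁) gives C_{P,max}/C_{A0} = (k₁/k₂)^[k₂/(k₂−k₁)].
= (1.46/0.303)^(0.303/(0.303−1.46)) = (4.818)^(-0.2619) = 0.6625.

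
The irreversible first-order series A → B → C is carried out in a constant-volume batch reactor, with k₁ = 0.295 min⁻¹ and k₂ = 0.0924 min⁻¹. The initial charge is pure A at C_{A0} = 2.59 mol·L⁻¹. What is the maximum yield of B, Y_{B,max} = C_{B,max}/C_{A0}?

Evaluating C_B at t_opt = ln(k₂/k₁)/(k₂−k₁) gives C_{B,max}/C_{A0} = (k₁/k₂)^[k₂/(k₂−k₁)].
= (0.295/0.0924)^(0.0924/(0.0924−0.295)) = (3.193)^(-0.4561) = 0.5889.

0.589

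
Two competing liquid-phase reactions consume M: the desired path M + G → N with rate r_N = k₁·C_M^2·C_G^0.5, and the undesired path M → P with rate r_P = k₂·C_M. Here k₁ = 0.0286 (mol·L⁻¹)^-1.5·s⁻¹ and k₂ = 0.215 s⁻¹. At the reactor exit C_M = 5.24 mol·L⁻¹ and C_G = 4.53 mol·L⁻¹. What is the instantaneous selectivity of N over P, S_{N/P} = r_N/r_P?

S_{N/P} = r_N/r_P = (k₁·C_M^2·C_G^0.5)/(k₂·C_M) = (k₁/k₂)·C_M·C_G^0.5.
= (0.0286×5.240^2×4.530^0.5) / (0.215×5.240) = 1.671/1.127 = 1.48.
Since the desired path is higher order in M, keeping C_M high (PFR or concentrated feed) favours N.

1.48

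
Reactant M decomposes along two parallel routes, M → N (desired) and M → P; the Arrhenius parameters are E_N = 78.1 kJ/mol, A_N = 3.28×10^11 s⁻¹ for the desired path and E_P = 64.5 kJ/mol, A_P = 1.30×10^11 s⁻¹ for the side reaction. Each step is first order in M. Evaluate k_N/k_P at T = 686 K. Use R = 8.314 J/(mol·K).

0.232

k_N/k_P = (A_N/A_P)·exp[−(E_N−E_P)/(RT)] = (A_N/A_P)·exp[(E_P−E_N)/(RT)].
(E_P−E_N)/(RT) = (64.5−78.1)×10³/(8.314×686) = -13600/5703 = -2.385.
k_N/k_P = (3.28×10^11/1.30×10^11)·exp(-2.385) = 2.523 × 0.09213 = 0.232.
Since E_N > E_P, raising the temperature improves selectivity toward N.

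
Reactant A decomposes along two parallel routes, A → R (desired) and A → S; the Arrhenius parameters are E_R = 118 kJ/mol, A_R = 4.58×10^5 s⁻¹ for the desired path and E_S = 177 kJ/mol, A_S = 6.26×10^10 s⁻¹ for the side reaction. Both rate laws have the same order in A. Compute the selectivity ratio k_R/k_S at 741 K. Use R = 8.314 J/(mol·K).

With equal orders, S_{R/S} = k_R/k_S = (A_R/A_S)·exp[(E_S−E_R)/(RT)].
(E_S−E_R)/(RT) = (177−118)×10³/(8.314×741) = 59000/6161 = 9.577.
k_R/k_S = (4.58×10^5/6.26×10^10)·exp(9.577) = 7.316×10^-6 × 14427 = 0.106.

0.106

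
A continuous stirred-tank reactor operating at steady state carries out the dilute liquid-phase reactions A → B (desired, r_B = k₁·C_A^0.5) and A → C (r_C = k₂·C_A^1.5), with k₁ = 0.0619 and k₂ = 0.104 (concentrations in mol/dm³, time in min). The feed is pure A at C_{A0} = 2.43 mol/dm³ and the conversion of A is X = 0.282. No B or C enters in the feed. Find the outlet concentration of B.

Exit C_A = C_{A0}(1−X) = 2.43×0.718 = 1.745 mol/dm³.
Rates in a CSTR are evaluated at the outlet concentration: r_B = 0.0619×1.745^0.5 = 0.08176, r_C = 0.104×1.745^1.5 = 0.2397.
Fraction of consumed A going to B: r_B/(r_B+r_C) = 0.2544.
C_B = 0.2544·C_{A0}·X = 0.2544×2.43×0.282 = 0.174 mol/dm³.

0.174 mol/dm³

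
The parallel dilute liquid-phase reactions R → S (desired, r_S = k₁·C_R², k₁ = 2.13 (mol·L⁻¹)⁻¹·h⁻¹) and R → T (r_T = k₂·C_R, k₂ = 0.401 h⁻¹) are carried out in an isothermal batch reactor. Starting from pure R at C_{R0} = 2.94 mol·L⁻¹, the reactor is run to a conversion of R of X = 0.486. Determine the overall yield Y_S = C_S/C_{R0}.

C_R = C_{R0}(1−X) = 1.511 mol·L⁻¹.
Along a PFR/batch, dC_T/dC_R = −r_T/(r_S+r_T) = −k₂/(k₂+k₁·C_R).
Integrating from C_{R0} to C_R: C_T = (0.401/2.13)·ln[(0.401+2.13·2.94)/(0.401+2.13·1.51)] = 0.1883·ln(6.663/3.620) = 0.1149 mol·L⁻¹.
Then C_S = (C_{R0}−C_R) − C_T = 1.429 − 0.1149 = 1.314 mol·L⁻¹.
Y_S = C_S/C_{R0} = 1.314/2.94 = 0.447.

0.447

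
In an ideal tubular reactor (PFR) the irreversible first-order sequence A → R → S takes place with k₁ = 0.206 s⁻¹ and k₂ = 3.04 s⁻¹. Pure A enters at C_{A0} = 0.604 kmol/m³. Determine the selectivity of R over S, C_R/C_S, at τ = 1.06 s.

0.395

For first-order series with pure A initially, C_R(τ) = k₁C_{A0}/(k₂−k₁)·(e^(−k₁τ) − e^(−k₂τ)).
e^(−k₁τ) = e^(−0.206×1.06) = e^(−0.2184) = 0.8038; e^(−k₂τ) = e^(−3.222) = 0.03986.
C_R = 0.206×0.604/(3.04−0.206) × (0.8038−0.03986) = 0.04390×0.7640 = 0.03354 kmol/m³.
C_A = C_{A0}e^(−k₁τ) = 0.4855 kmol/m³, so C_S = C_{A0}−C_A−C_R = 0.08494 kmol/m³; C_R/C_S = 0.395.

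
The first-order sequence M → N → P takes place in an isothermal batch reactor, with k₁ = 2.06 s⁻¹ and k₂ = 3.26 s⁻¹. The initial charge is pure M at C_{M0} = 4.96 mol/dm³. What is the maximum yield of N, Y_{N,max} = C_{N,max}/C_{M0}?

0.287

For a first-order series the maximum intermediate yield is C_{N,max}/C_{M0} = (k₁/k₂)^[k₂/(k₂−k₁)].
= (2.06/3.26)^(3.26/(3.26−2.06)) = (0.6319)^(2.717) = 0.2874.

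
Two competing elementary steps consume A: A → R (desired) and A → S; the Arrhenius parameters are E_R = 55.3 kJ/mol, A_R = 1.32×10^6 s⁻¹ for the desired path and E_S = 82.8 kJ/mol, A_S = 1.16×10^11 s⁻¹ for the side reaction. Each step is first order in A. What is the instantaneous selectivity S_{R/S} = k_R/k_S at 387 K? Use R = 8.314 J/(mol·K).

Since both paths have the same order in A, the concentration cancels and S_{R/S} = k_R/k_S = (A_R/A_S)·exp[(E_S−E_R)/(RT)].
(E_S−E_R)/(RT) = (82.8−55.3)×10³/(8.314×387) = 27500/3218 = 8.547.
k_R/k_S = (1.32×10^6/1.16×10^11)·exp(8.547) = 1.138×10^-5 × 5151 = 0.0586.

0.0586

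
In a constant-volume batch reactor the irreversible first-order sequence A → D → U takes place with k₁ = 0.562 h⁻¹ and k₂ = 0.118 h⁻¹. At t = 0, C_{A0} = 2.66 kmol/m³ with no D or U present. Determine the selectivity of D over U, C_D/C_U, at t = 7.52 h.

For first-order series with pure A initially, C_D(t) = k₁C_{A0}/(k₂−k₁)·(e^(−k₁t) − e^(−k₂t)).
e^(−k₁t) = e^(−0.562×7.52) = e^(−4.226) = 0.01461; e^(−k₂t) = e^(−0.8874) = 0.4117.
C_D = 0.562×2.66/(0.118−0.562) × (0.01461−0.4117) = (-3.367)×(-0.3971) = 1.337 kmol/m³.
C_A = C_{A0}e^(−k₁t) = 0.03886 kmol/m³, so C_U = C_{A0}−C_A−C_D = 1.284 kmol/m³; C_D/C_U = 1.04.

1.04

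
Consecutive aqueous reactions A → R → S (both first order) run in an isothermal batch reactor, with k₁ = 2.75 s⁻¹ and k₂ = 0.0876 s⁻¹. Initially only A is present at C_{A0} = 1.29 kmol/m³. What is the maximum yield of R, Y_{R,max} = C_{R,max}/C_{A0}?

0.893

For a first-order series the maximum intermediate yield is C_{R,max}/C_{A0} = (k₁/k₂)^[k₂/(k₂−k₁)].
= (2.75/0.0876)^(0.0876/(0.0876−2.75)) = (31.39)^(-0.03290) = 0.8928.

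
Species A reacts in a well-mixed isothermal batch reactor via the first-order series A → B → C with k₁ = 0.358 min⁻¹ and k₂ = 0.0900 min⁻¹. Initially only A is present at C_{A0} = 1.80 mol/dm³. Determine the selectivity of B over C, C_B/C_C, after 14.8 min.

0.533

The intermediate concentration in a first-order A→B→C sequence is C_B = k₁C_{A0}(e^(−k₁t) − e^(−k₂t))/(k₂−k₁).
e^(−k₁t) = e^(−0.358×14.8) = e^(−5.298) = 0.005000; e^(−k₂t) = e^(−1.332) = 0.2639.
C_B = 0.358×1.80/(0.0900−0.358) × (0.005000−0.2639) = (-2.404)×(-0.2589) = 0.6226 mol/dm³.
C_A = C_{A0}e^(−k₁t) = 0.008999 mol/dm³, so C_C = C_{A0}−C_A−C_B = 1.168 mol/dm³; C_B/C_C = 0.533.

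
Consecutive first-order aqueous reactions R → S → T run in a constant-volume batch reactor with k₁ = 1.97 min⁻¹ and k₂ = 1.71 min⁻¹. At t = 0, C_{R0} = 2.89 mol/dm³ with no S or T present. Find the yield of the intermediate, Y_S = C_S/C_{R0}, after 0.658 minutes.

0.387

For first-order series with pure R initially, C_S(t) = k₁C_{R0}/(k₂−k₁)·(e^(−k₁t) − e^(−k₂t)).
e^(−k₁t) = e^(−1.97×0.658) = e^(−1.296) = 0.2736; e^(−k₂t) = e^(−1.125) = 0.3246.
C_S = 1.97×2.89/(1.71−1.97) × (0.2736−0.3246) = (-21.90)×(-0.05104) = 1.118 mol/dm³.
Y_S = C_S/C_{R0} = 1.118/2.89 = 0.387.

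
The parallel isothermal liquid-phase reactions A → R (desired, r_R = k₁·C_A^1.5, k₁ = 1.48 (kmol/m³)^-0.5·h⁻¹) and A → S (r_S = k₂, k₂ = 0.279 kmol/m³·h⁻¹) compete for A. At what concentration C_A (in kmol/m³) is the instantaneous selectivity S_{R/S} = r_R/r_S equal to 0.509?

S_{R/S} = (k₁/k₂)·C_A^1.5 ⇒ C_A = (S·k₂/k₁)^(1/1.5).
= (0.509×0.279/1.48)^(0.6667) = (0.09595)^(0.6667) = 0.210 kmol/m³.

0.210 kmol/m³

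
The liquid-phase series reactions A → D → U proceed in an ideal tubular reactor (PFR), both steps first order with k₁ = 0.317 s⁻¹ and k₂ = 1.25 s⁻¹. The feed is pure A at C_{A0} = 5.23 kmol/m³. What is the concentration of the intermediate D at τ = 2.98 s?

For first-order series with pure A initially, C_D(τ) = k₁C_{A0}/(k₂−k₁)·(e^(−k₁τ) − e^(−k₂τ)).
e^(−k₁τ) = e^(−0.317×2.98) = e^(−0.9447) = 0.3888; e^(−k₂τ) = e^(−3.725) = 0.02411.
C_D = 0.317×5.23/(1.25−0.317) × (0.3888−0.02411) = 1.777×0.3647 = 0.6481 kmol/m³.

0.648 kmol/m³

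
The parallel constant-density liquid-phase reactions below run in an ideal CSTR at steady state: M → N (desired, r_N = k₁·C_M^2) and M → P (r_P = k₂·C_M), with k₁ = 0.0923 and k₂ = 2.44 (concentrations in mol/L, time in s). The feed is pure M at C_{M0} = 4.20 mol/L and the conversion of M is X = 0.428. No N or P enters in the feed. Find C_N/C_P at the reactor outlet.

0.0909

Exit C_M = C_{M0}(1−X) = 4.20×0.572 = 2.402 mol/L.
A CSTR operates uniformly at the exit composition, giving r_N = 0.5327 and r_P = 5.862 (each k·C_M^n at C_M = 2.402).
Overall selectivity = C_N/C_P = r_Nτ/(r_Pτ) = r_N/r_P = 0.0909.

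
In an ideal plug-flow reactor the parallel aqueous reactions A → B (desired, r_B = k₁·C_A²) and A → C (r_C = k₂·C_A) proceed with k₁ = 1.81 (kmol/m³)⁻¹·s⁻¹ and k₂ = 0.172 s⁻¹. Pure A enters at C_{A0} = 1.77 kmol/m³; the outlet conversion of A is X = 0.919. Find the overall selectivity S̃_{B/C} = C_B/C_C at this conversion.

C_A = C_{A0}(1−X) = 0.1434 kmol/m³.
Along a PFR/batch, dC_C/dC_A = −r_C/(r_B+r_C) = −k₂/(k₂+k₁·C_A).
Integrating from C_{A0} to C_A: C_C = (0.172/1.81)·ln[(0.172+1.81·1.77)/(0.172+1.81·0.143)] = 0.09503·ln(3.376/0.4315) = 0.1955 kmol/m³.
Then C_B = (C_{A0}−C_A) − C_C = 1.627 − 0.1955 = 1.431 kmol/m³.
S̃_{B/C} = C_B/C_C = 1.431/0.1955 = 7.32.

7.32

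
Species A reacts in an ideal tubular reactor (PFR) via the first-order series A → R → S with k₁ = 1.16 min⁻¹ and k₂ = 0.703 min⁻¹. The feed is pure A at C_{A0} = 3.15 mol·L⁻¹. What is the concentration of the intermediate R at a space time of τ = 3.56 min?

0.526 mol·L⁻¹

Solving the coupled first-order balances gives C_R(τ) = [k₁/(k₂−k₁)]·C_{A0}·(e^(−k₁τ) − e^(−k₂τ)).
e^(−k₁τ) = e^(−1.16×3.56) = e^(−4.130) = 0.01609; e^(−k₂τ) = e^(−2.503) = 0.08187.
C_R = 1.16×3.15/(0.703−1.16) × (0.01609−0.08187) = (-7.996)×(-0.06578) = 0.5259 mol·L⁻¹.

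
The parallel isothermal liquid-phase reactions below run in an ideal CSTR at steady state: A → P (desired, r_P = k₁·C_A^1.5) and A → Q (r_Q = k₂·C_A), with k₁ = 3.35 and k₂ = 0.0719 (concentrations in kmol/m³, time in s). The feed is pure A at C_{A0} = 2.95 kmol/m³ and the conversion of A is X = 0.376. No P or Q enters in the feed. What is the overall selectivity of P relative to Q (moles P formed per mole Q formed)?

Exit C_A = C_{A0}(1−X) = 2.95×0.624 = 1.841 kmol/m³.
Rates in a CSTR are evaluated at the outlet concentration: r_P = 3.35×1.841^1.5 = 8.367, r_Q = 0.0719×1.841 = 0.1324.
Overall selectivity = C_P/C_Q = r_Pτ/(r_Qτ) = r_P/r_Q = 63.2.

63.2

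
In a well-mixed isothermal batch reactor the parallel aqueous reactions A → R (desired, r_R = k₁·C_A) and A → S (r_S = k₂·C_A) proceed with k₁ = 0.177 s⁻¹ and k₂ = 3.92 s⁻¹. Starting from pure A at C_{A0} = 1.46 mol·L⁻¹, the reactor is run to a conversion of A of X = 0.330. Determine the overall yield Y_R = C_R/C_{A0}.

0.0143

C_A = C_{A0}(1−X) = 0.9782 mol·L⁻¹.
Both paths are first order in A, so the instantaneous fraction to R is constant: dC_R/d(−C_A) = k₁/(k₁+k₂) = 0.04320.
C_R = 0.04320·(C_{A0}−C_A) = 0.04320×0.4818 = 0.0208 mol·L⁻¹.
Y_R = C_R/C_{A0} = 0.02081/1.46 = 0.0143.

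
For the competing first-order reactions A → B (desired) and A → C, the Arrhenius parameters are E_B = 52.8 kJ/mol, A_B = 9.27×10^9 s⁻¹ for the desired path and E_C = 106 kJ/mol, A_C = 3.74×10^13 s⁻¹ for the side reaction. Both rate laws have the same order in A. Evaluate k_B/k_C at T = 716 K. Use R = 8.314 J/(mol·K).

1.89

With equal orders, S_{B/C} = k_B/k_C = (A_B/A_C)·exp[(E_C−E_B)/(RT)].
(E_C−E_B)/(RT) = (106−52.8)×10³/(8.314×716) = 53200/5953 = 8.937.
k_B/k_C = (9.27×10^9/3.74×10^13)·exp(8.937) = 2.479×10^-4 × 7608 = 1.89.
Since E_B < E_C, lowering the temperature improves selectivity toward B.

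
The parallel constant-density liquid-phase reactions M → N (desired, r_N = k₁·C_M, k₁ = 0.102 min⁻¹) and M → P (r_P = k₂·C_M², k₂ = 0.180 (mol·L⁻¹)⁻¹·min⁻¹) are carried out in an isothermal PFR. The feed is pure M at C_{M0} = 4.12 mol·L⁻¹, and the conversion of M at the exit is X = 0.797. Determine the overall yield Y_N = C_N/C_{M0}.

C_M = C_{M0}(1−X) = 0.8364 mol·L⁻¹.
Along a PFR/batch, dC_N/dC_M = −r_N/(r_N+r_P) = −k₁/(k₁+k₂·C_M).
Integrating from C_{M0} to C_M: C_N = (0.102/0.180)·ln[(0.102+0.180·4.12)/(0.102+0.180·0.836)] = 0.5667·ln(0.8436/0.2525) = 0.6835 mol·L⁻¹.
Y_N = C_N/C_{M0} = 0.6835/4.12 = 0.166.

0.166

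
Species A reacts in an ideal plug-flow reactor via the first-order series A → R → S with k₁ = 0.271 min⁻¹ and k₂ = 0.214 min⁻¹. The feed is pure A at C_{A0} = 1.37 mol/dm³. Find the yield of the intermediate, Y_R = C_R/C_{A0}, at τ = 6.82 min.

The intermediate concentration in a first-order A→B→C sequence is C_R = k₁C_{A0}(e^(−k₁τ) − e^(−k₂τ))/(k₂−k₁).
e^(−k₁τ) = e^(−0.271×6.82) = e^(−1.848) = 0.1575; e^(−k₂τ) = e^(−1.459) = 0.2324.
C_R = 0.271×1.37/(0.214−0.271) × (0.1575−0.2324) = (-6.514)×(-0.07484) = 0.4875 mol/dm³.
Y_R = C_R/C_{A0} = 0.4875/1.37 = 0.356.

0.356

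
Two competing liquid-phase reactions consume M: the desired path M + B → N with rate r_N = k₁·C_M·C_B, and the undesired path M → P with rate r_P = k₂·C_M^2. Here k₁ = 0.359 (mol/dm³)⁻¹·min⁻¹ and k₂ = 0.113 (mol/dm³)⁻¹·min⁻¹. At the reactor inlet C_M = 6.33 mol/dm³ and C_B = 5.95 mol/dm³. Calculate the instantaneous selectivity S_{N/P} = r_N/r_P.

2.99

S_{N/P} = r_N/r_P = (k₁·C_M·C_B)/(k₂·C_M^2) = (k₁/k₂)·C_M⁻¹·C_B.
= (0.359×6.330×5.950) / (0.113×6.330^2) = 13.52/4.528 = 2.99.
The undesired path is higher order in M, so low C_M (CSTR or dilute feed) favours N.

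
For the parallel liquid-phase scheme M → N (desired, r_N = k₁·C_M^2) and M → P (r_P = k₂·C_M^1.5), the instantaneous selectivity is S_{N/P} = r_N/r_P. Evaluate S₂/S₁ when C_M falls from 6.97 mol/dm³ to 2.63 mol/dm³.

S_{N/P} = (k₁/k₂)·C_M^0.5, so S₂/S₁ = (C_{M,2}/C_{M,1})^0.5.
= (2.63/6.97)^0.5 = (0.3773)^0.5 = 0.614.
Selectivity toward N falls as C_M falls — high-concentration operation is favoured.

0.614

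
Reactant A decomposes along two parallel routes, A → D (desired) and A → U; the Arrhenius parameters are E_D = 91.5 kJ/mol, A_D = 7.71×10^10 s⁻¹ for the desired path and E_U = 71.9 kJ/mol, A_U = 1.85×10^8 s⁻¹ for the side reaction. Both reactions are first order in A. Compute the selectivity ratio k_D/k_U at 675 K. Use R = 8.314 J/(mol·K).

12.7

With equal orders, S_{D/U} = k_D/k_U = (A_D/A_U)·exp[(E_U−E_D)/(RT)].
(E_U−E_D)/(RT) = (71.9−91.5)×10³/(8.314×675) = -19600/5612 = -3.493.
k_D/k_U = (7.71×10^10/1.85×10^8)·exp(-3.493) = 416.8 × 0.03042 = 12.7.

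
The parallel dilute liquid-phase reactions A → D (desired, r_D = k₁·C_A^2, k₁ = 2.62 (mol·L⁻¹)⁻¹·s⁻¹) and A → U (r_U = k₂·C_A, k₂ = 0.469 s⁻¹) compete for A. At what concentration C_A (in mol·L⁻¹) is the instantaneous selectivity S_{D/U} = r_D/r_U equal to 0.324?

S_{D/U} = (k₁/k₂)·C_A ⇒ C_A = S·k₂/k₁.
= 0.324×0.469/2.62 = 0.0580 mol·L⁻¹.

0.0580 mol·L⁻¹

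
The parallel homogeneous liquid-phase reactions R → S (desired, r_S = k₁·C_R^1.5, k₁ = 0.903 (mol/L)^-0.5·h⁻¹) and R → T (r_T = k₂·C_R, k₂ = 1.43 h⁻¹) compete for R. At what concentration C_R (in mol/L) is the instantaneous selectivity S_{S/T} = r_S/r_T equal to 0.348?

0.304 mol/L

S_{S/T} = (k₁/k₂)·C_R^0.5 ⇒ C_R = (S·k₂/k₁)^(2).
= (0.348×1.43/0.903)^(2) = (0.5511)^(2) = 0.304 mol/L.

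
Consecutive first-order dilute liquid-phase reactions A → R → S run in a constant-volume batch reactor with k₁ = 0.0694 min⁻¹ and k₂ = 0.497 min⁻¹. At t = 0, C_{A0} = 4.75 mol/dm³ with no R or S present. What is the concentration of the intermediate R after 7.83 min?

0.432 mol/dm³

The intermediate concentration in a first-order A→B→C sequence is C_R = k₁C_{A0}(e^(−k₁t) − e^(−k₂t))/(k₂−k₁).
e^(−k₁t) = e^(−0.0694×7.83) = e^(−0.5434) = 0.5808; e^(−k₂t) = e^(−3.892) = 0.02041.
C_R = 0.0694×4.75/(0.497−0.0694) × (0.5808−0.02041) = 0.7709×0.5604 = 0.4320 mol/dm³.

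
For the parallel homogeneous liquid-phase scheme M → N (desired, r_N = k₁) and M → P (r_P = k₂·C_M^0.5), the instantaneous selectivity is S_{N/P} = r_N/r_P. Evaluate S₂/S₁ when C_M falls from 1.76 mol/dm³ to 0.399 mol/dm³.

S_{N/P} = (k₁/k₂)·C_M^-0.5, so S₂/S₁ = (C_{M,2}/C_{M,1})^-0.5.
= (0.399/1.76)^(-0.5) = (0.2267)^(-0.5) = 2.10.
Selectivity toward N rises as C_M falls — low-concentration operation is favoured.

2.10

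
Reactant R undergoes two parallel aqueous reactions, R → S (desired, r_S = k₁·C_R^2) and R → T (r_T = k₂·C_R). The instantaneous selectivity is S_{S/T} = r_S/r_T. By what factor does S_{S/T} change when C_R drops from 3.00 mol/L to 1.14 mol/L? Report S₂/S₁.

0.380

S_{S/T} = (k₁/k₂)·C_R, so S₂/S₁ = (C_{R,2}/C_{R,1}).
= 1.14/3.00 = 0.380.
Selectivity toward S falls as C_R falls — high-concentration operation is favoured.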